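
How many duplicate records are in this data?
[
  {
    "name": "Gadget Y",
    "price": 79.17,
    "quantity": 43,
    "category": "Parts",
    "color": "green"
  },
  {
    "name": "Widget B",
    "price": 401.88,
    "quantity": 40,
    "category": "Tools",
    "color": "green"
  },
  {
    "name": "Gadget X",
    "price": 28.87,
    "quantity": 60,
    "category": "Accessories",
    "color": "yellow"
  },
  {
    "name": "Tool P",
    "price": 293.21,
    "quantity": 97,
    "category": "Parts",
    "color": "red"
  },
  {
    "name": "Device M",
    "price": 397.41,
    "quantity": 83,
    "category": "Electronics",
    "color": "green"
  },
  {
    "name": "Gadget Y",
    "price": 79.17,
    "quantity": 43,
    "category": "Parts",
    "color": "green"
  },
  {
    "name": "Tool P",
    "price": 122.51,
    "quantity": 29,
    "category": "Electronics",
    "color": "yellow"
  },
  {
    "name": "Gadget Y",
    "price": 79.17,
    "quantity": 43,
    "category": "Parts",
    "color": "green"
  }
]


Checking 8 records for duplicates:

  Row 1: Gadget Y ($79.17, qty 43)
  Row 2: Widget B ($401.88, qty 40)
  Row 3: Gadget X ($28.87, qty 60)
  Row 4: Tool P ($293.21, qty 97)
  Row 5: Device M ($397.41, qty 83)
  Row 6: Gadget Y ($79.17, qty 43) <-- DUPLICATE
  Row 7: Tool P ($122.51, qty 29)
  Row 8: Gadget Y ($79.17, qty 43) <-- DUPLICATE

Duplicates found: 2
Unique records: 6

2 duplicates, 6 unique


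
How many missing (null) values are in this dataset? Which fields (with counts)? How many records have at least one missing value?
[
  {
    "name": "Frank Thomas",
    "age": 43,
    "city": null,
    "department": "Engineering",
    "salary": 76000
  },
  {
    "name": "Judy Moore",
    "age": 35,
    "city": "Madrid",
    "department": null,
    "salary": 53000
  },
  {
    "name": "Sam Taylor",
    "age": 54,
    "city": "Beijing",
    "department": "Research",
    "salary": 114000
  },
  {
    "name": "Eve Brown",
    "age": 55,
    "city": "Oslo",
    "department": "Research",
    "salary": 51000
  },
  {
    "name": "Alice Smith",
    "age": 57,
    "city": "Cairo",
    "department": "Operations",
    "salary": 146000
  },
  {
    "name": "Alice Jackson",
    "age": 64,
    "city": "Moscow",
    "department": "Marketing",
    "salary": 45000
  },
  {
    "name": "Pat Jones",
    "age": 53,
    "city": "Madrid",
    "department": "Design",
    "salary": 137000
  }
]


Checking for missing (null) values in 7 records:

  Frank Thomas: city
  Judy Moore: department
  Sam Taylor: complete
  Eve Brown: complete
  Alice Smith: complete
  Alice Jackson: complete
  Pat Jones: complete

Per field:
  name: 0 missing
  age: 0 missing
  city: 1 missing
  department: 1 missing
  salary: 0 missing

Total missing values: 2
Records with any missing: 2

2 missing values (city: 1, department: 1); 2 incomplete records


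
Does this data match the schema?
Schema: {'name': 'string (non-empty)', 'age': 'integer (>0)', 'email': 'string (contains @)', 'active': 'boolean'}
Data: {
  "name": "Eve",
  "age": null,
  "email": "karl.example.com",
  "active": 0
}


Validating each field against schema:
  name: OK (non-empty string)
  age: FAIL (null is not an integer)
  email: FAIL ("karl.example.com" does not contain @)
  active: FAIL (0 is not a boolean)

Result: INVALID (3 errors: age, email, active)

INVALID (3 errors: age, email, active)


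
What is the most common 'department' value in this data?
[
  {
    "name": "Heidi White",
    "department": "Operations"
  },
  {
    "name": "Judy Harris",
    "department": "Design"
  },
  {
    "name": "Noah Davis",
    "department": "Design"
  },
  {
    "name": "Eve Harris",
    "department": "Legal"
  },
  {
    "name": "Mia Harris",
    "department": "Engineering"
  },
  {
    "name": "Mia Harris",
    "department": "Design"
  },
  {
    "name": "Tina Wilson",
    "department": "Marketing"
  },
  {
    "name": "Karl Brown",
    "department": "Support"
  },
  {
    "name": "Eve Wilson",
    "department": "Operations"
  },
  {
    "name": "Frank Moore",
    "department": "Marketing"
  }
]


Counting 'department' values across 10 records:

  Design: 3 ###
  Operations: 2 ##
  Marketing: 2 ##
  Legal: 1 #
  Engineering: 1 #
  Support: 1 #

Most common: Design (3 times)

Design (3 times)


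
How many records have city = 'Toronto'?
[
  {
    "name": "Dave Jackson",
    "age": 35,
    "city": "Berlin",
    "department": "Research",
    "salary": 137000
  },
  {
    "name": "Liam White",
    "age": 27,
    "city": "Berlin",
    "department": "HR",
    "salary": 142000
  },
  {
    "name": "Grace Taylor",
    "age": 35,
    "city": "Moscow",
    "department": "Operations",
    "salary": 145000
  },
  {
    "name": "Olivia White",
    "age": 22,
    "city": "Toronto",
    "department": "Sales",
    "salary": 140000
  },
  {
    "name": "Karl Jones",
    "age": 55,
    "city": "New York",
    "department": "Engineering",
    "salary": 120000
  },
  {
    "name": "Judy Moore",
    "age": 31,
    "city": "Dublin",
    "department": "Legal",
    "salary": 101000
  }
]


Data: 6 records
Condition: city = 'Toronto'

Checking each record:
  Dave Jackson: Berlin
  Liam White: Berlin
  Grace Taylor: Moscow
  Olivia White: Toronto MATCH
  Karl Jones: New York
  Judy Moore: Dublin

Count: 1

1


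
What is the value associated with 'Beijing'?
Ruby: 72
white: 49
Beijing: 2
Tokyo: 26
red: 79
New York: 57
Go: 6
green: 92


Looking up key 'Beijing'
Value: 2

2


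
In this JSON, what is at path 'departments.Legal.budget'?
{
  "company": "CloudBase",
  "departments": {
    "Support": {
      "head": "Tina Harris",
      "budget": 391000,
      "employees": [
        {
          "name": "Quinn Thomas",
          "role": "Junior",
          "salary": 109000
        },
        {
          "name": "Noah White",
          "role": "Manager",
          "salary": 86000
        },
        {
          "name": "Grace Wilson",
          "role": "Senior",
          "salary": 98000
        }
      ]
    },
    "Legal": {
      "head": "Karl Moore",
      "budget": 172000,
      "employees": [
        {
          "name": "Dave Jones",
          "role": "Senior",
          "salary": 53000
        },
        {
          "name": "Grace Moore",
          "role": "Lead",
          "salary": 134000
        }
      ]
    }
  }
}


Path: departments.Legal.budget

Navigate:
  -> departments
  -> Legal
  -> budget = 172000

172000


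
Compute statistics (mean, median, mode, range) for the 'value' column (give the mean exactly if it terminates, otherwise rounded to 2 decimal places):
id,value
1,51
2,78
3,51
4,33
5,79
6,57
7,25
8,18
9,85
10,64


Data: [51, 78, 51, 33, 79, 57, 25, 18, 85, 64]
Count: 10
Sum: 541
Mean: 541/10 = 54.1
Sorted: [18, 25, 33, 51, 51, 57, 64, 78, 79, 85]
Median: 54.0
Mode: 51 (2 times)
Range: 85 - 18 = 67
Min: 18, Max: 85

mean=54.1, median=54.0, mode=51, range=67


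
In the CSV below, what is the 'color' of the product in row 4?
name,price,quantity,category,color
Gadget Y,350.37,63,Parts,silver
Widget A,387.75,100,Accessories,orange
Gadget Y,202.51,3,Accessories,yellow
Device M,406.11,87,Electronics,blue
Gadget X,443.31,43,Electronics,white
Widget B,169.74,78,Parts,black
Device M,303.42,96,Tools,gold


Query: Row 4 ('Device M'), column 'color'
Value: blue

blue


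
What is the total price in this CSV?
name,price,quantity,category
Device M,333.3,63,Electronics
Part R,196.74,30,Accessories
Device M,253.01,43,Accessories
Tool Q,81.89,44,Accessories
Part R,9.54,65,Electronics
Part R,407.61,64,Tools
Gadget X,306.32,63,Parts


Computing total price:
Values: [333.3, 196.74, 253.01, 81.89, 9.54, 407.61, 306.32]
Sum = 1588.41

1588.41


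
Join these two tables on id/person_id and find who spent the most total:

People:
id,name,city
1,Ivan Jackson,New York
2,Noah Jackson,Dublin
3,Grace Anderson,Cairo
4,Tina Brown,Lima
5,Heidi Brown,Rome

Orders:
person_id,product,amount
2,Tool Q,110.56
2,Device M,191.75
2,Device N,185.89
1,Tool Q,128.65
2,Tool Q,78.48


Join on: people.id = orders.person_id

Joined rows:
  Noah Jackson (Dublin) bought Tool Q for $110.56
  Noah Jackson (Dublin) bought Device M for $191.75
  Noah Jackson (Dublin) bought Device N for $185.89
  Ivan Jackson (New York) bought Tool Q for $128.65
  Noah Jackson (Dublin) bought Tool Q for $78.48

Total per person:
  Noah Jackson: $566.68
  Ivan Jackson: $128.65

Top spender: Noah Jackson ($566.68)

Noah Jackson ($566.68)


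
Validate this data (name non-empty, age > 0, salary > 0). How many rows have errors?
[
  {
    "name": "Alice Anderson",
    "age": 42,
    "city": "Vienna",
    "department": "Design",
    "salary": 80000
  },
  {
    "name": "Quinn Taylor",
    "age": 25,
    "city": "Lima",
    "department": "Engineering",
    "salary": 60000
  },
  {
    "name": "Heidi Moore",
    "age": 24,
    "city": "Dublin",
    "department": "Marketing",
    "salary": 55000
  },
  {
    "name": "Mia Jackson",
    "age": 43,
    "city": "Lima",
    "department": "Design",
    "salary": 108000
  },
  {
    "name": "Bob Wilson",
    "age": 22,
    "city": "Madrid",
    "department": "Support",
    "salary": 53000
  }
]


Validating 5 records:
Rules: name non-empty, age > 0, salary > 0

  Row 1 (Alice Anderson): OK
  Row 2 (Quinn Taylor): OK
  Row 3 (Heidi Moore): OK
  Row 4 (Mia Jackson): OK
  Row 5 (Bob Wilson): OK

Total errors: 0

0 errors


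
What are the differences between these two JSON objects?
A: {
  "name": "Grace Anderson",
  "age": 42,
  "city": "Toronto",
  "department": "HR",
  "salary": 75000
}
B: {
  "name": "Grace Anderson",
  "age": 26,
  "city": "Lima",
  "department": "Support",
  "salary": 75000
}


Comparing each field (in key order):
  name: same
  age: DIFFERENT
  city: DIFFERENT
  department: DIFFERENT
  salary: same
Differences:
  age: 42 -> 26
  city: Toronto -> Lima
  department: HR -> Support

3 field(s) changed

3 changes: age, city, department


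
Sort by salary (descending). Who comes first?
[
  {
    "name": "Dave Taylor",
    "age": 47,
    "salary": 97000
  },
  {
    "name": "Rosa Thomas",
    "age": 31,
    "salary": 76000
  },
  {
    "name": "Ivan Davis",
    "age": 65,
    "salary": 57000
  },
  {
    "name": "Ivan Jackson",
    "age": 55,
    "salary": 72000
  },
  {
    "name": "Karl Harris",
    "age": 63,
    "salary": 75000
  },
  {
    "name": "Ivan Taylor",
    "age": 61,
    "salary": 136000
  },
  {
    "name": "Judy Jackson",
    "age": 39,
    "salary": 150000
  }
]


Sort by: salary (descending)

Sorted order:
  1. Judy Jackson (salary = 150000)
  2. Ivan Taylor (salary = 136000)
  3. Dave Taylor (salary = 97000)
  4. Rosa Thomas (salary = 76000)
  5. Karl Harris (salary = 75000)
  6. Ivan Jackson (salary = 72000)
  7. Ivan Davis (salary = 57000)

First: Judy Jackson

Judy Jackson


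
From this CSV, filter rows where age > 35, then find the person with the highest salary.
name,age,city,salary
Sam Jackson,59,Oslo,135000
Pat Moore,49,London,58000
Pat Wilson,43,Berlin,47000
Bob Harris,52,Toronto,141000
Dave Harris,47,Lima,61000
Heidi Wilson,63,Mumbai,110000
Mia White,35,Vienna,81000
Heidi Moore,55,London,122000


Filter: age > 35
Sort by: salary (descending)

Filtered records (7):
  Bob Harris, age 52, salary $141000
  Sam Jackson, age 59, salary $135000
  Heidi Moore, age 55, salary $122000
  Heidi Wilson, age 63, salary $110000
  Dave Harris, age 47, salary $61000
  Pat Moore, age 49, salary $58000
  Pat Wilson, age 43, salary $47000

Highest salary: Bob Harris ($141000)

Bob Harris


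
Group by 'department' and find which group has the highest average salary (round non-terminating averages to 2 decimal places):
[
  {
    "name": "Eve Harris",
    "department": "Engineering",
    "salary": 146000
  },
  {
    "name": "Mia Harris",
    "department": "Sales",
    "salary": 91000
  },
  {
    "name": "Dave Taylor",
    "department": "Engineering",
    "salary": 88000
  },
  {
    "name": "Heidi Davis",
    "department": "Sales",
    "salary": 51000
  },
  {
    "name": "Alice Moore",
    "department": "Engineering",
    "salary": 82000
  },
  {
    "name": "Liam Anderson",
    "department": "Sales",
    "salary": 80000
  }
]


Group by: department

Groups:
  Engineering: 3 people, avg salary = 316000/3 ≈ $105333.33
  Sales: 3 people, avg salary = 222000/3 = $74000

Highest average salary: Engineering (≈$105333.33)

Engineering (≈$105333.33)


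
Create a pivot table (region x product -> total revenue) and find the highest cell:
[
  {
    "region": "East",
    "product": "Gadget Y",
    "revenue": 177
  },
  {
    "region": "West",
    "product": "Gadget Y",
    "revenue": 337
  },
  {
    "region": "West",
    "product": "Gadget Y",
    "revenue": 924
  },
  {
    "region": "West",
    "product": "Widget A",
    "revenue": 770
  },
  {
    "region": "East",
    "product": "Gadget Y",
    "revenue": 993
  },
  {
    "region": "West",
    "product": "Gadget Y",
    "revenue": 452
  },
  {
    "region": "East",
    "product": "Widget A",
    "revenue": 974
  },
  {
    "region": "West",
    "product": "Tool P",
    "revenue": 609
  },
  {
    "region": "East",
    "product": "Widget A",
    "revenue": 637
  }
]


Pivot: region (rows) x product (columns) -> total revenue

     Gadget Y      Tool P        Widget A    
East          1170             0          1611  
West          1713           609           770  

Highest: West / Gadget Y = $1713

West / Gadget Y = $1713


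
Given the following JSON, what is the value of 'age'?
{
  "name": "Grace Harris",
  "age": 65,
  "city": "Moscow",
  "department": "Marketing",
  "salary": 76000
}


Looking up field 'age'
Value: 65

65


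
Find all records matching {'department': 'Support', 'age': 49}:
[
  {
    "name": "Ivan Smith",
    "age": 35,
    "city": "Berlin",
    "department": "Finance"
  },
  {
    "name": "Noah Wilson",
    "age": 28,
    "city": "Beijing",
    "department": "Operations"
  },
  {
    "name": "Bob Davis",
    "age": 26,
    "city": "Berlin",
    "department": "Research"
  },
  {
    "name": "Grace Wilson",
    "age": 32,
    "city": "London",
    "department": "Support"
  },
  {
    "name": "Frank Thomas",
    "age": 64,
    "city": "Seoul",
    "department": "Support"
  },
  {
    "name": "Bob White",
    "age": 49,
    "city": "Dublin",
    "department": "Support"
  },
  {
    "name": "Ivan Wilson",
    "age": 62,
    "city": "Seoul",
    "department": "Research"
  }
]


Search criteria: {'department': 'Support', 'age': 49}

Checking 7 records:
  Ivan Smith: {department: Finance, age: 35}
  Noah Wilson: {department: Operations, age: 28}
  Bob Davis: {department: Research, age: 26}
  Grace Wilson: {department: Support, age: 32}
  Frank Thomas: {department: Support, age: 64}
  Bob White: {department: Support, age: 49} <-- MATCH
  Ivan Wilson: {department: Research, age: 62}

Matches: ["Bob White"]

["Bob White"]


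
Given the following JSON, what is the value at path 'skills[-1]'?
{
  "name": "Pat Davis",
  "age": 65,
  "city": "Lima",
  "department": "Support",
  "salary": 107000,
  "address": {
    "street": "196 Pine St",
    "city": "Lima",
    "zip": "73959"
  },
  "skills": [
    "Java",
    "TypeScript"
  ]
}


Query: skills[-1]
Path: skills -> last element
Value: TypeScript

TypeScript


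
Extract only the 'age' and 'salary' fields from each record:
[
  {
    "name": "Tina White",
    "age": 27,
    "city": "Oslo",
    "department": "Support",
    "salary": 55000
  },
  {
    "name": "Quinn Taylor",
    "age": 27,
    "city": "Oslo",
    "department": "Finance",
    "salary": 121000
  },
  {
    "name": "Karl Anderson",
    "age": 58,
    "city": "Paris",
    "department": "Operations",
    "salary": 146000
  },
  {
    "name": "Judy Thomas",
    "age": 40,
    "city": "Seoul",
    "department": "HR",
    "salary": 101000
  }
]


Original: 4 records with fields: name, age, city, department, salary
Keep: ['age', 'salary']
Drop: ['name', 'city', 'department']
Result: 4 records, 2 fields each

[
  {
    "age": 27,
    "salary": 55000
  },
  {
    "age": 27,
    "salary": 121000
  },
  {
    "age": 58,
    "salary": 146000
  },
  {
    "age": 40,
    "salary": 101000
  }
]


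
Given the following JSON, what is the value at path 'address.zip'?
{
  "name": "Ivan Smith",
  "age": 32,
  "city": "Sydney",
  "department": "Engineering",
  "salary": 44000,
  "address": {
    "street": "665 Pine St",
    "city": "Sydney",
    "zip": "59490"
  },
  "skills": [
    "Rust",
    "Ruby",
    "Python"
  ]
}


Query: address.zip
Path: address -> zip
Value: 59490

59490


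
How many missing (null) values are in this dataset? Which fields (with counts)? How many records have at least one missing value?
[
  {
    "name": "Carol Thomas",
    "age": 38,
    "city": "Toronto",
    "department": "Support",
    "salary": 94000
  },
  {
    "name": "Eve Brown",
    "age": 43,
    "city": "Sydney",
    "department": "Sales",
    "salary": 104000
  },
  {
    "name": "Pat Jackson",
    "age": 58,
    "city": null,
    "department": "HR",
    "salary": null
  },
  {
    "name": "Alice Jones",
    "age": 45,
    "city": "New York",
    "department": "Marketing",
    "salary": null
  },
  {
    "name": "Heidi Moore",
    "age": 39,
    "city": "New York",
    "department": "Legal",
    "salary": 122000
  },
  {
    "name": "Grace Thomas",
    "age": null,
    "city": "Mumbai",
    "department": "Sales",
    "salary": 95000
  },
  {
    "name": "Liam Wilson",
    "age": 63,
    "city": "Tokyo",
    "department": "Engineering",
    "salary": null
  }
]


Checking for missing (null) values in 7 records:

  Carol Thomas: complete
  Eve Brown: complete
  Pat Jackson: city, salary
  Alice Jones: salary
  Heidi Moore: complete
  Grace Thomas: age
  Liam Wilson: salary

Per field:
  name: 0 missing
  age: 1 missing
  city: 1 missing
  department: 0 missing
  salary: 3 missing

Total missing values: 5
Records with any missing: 4

5 missing values (age: 1, city: 1, salary: 3); 4 incomplete records


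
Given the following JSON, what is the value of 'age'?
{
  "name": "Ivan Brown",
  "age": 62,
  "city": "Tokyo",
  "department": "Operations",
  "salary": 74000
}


Looking up field 'age'
Value: 62

62


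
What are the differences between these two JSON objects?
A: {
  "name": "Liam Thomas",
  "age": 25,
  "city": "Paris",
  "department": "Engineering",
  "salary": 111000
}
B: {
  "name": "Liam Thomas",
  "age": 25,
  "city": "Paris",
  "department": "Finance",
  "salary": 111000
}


Comparing each field (in key order):
  name: same
  age: same
  city: same
  department: DIFFERENT
  salary: same
Differences:
  department: Engineering -> Finance

1 field(s) changed

1 change: department


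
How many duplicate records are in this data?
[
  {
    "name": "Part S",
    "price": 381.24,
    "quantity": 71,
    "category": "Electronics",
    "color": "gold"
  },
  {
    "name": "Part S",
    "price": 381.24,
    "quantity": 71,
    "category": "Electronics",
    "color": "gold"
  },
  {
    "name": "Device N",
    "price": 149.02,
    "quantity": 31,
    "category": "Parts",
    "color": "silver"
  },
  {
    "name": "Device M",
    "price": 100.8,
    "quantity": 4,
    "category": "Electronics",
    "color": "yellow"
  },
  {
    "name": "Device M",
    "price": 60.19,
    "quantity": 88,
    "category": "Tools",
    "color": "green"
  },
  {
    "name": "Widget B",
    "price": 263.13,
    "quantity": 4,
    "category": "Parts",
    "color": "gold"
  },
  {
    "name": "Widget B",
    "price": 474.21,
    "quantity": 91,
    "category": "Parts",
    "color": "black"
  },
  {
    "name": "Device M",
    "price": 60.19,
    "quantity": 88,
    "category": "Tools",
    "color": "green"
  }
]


Checking 8 records for duplicates:

  Row 1: Part S ($381.24, qty 71)
  Row 2: Part S ($381.24, qty 71) <-- DUPLICATE
  Row 3: Device N ($149.02, qty 31)
  Row 4: Device M ($100.8, qty 4)
  Row 5: Device M ($60.19, qty 88)
  Row 6: Widget B ($263.13, qty 4)
  Row 7: Widget B ($474.21, qty 91)
  Row 8: Device M ($60.19, qty 88) <-- DUPLICATE

Duplicates found: 2
Unique records: 6

2 duplicates, 6 unique


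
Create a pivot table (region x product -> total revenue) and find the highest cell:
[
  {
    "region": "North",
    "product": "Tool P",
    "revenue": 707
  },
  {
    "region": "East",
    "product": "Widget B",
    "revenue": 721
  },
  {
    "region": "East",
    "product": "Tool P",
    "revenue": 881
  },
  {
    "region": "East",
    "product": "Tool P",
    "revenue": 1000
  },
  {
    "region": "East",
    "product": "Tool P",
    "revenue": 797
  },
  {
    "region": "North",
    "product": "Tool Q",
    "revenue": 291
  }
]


Pivot: region (rows) x product (columns) -> total revenue

     Tool P        Tool Q        Widget B    
East          2678             0           721  
North          707           291             0  

Highest: East / Tool P = $2678

East / Tool P = $2678


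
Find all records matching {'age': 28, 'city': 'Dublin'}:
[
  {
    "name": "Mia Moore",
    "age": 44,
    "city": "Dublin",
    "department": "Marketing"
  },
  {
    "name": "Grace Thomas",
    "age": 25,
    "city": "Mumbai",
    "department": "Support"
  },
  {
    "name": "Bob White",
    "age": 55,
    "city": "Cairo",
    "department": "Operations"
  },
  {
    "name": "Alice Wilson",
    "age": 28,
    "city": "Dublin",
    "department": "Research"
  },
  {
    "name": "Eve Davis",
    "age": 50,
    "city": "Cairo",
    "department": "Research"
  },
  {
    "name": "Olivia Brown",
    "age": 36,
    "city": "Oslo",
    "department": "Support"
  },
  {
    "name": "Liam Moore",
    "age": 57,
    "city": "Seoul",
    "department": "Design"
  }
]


Search criteria: {'age': 28, 'city': 'Dublin'}

Checking 7 records:
  Mia Moore: {age: 44, city: Dublin}
  Grace Thomas: {age: 25, city: Mumbai}
  Bob White: {age: 55, city: Cairo}
  Alice Wilson: {age: 28, city: Dublin} <-- MATCH
  Eve Davis: {age: 50, city: Cairo}
  Olivia Brown: {age: 36, city: Oslo}
  Liam Moore: {age: 57, city: Seoul}

Matches: ["Alice Wilson"]

["Alice Wilson"]


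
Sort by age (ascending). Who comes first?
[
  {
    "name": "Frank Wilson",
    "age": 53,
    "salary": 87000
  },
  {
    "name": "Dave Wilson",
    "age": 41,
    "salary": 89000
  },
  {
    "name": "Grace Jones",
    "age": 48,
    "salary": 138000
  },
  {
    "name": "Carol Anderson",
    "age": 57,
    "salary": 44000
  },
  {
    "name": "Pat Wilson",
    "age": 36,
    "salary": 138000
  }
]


Sort by: age (ascending)

Sorted order:
  1. Pat Wilson (age = 36)
  2. Dave Wilson (age = 41)
  3. Grace Jones (age = 48)
  4. Frank Wilson (age = 53)
  5. Carol Anderson (age = 57)

First: Pat Wilson

Pat Wilson


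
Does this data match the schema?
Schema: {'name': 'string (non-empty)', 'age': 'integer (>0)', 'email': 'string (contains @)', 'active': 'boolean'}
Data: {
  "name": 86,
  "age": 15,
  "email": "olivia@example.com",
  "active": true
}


Validating each field against schema:
  name: FAIL (86 is not a string)
  age: OK (positive integer)
  email: OK (string with @)
  active: OK (boolean)

Result: INVALID (1 error: name)

INVALID (1 error: name)


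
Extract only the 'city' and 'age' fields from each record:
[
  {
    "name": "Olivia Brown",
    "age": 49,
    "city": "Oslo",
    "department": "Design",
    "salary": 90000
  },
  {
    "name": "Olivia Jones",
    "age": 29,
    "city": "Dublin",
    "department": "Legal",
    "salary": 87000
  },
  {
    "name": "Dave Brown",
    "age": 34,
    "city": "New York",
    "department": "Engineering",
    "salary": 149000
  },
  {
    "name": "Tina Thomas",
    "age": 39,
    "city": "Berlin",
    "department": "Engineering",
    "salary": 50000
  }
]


Original: 4 records with fields: name, age, city, department, salary
Keep: ['city', 'age']
Drop: ['name', 'department', 'salary']
Result: 4 records, 2 fields each

[
  {
    "city": "Oslo",
    "age": 49
  },
  {
    "city": "Dublin",
    "age": 29
  },
  {
    "city": "New York",
    "age": 34
  },
  {
    "city": "Berlin",
    "age": 39
  }
]


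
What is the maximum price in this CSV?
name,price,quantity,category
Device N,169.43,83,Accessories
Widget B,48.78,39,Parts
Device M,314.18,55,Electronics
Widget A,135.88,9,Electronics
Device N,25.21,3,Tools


Computing maximum price:
Values: [169.43, 48.78, 314.18, 135.88, 25.21]
Max = 314.18

314.18


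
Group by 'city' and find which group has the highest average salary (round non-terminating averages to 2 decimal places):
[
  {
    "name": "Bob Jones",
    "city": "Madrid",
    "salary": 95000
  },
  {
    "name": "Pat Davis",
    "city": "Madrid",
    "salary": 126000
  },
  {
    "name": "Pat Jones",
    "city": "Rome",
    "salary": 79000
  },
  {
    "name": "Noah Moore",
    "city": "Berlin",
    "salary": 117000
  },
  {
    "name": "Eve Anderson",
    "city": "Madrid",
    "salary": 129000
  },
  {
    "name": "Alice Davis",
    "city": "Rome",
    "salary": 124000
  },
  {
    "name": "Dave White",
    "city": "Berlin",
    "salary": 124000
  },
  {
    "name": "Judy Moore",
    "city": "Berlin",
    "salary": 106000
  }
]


Group by: city

Groups:
  Berlin: 3 people, avg salary = 347000/3 ≈ $115666.67
  Madrid: 3 people, avg salary = 350000/3 ≈ $116666.67
  Rome: 2 people, avg salary = 203000/2 = $101500

Highest average salary: Madrid (≈$116666.67)

Madrid (≈$116666.67)


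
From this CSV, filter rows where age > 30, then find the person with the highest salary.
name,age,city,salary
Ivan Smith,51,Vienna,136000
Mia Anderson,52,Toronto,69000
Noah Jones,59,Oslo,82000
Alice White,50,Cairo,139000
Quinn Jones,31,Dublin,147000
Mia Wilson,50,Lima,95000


Filter: age > 30
Sort by: salary (descending)

Filtered records (6):
  Quinn Jones, age 31, salary $147000
  Alice White, age 50, salary $139000
  Ivan Smith, age 51, salary $136000
  Mia Wilson, age 50, salary $95000
  Noah Jones, age 59, salary $82000
  Mia Anderson, age 52, salary $69000

Highest salary: Quinn Jones ($147000)

Quinn Jones


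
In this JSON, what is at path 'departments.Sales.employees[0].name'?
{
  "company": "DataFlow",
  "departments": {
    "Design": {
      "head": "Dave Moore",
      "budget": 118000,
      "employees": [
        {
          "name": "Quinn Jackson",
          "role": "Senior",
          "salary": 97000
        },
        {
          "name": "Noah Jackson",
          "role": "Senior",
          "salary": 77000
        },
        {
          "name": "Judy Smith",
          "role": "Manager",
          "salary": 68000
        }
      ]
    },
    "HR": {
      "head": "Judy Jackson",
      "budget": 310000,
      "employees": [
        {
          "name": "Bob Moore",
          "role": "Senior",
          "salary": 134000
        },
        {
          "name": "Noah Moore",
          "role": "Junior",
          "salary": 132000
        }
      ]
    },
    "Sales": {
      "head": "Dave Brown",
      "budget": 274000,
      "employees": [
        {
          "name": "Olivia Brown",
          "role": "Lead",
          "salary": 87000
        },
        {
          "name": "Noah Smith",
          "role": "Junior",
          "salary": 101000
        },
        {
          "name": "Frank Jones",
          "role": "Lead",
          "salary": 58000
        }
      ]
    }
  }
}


Path: departments.Sales.employees[0].name

Navigate:
  -> departments
  -> Sales
  -> employees[0].name = 'Olivia Brown'

Olivia Brown


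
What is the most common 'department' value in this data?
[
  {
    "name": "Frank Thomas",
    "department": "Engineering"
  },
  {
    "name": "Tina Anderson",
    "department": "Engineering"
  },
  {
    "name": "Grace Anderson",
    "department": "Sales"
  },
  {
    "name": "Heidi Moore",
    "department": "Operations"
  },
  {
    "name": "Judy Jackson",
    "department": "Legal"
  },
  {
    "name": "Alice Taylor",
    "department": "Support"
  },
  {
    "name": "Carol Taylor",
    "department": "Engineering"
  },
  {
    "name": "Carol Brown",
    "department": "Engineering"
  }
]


Counting 'department' values across 8 records:

  Engineering: 4 ####
  Sales: 1 #
  Operations: 1 #
  Legal: 1 #
  Support: 1 #

Most common: Engineering (4 times)

Engineering (4 times)


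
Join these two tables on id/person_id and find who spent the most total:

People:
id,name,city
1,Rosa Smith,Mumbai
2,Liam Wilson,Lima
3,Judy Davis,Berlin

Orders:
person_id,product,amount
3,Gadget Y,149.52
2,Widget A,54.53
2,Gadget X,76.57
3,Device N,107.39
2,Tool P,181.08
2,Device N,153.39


Join on: people.id = orders.person_id

Joined rows:
  Judy Davis (Berlin) bought Gadget Y for $149.52
  Liam Wilson (Lima) bought Widget A for $54.53
  Liam Wilson (Lima) bought Gadget X for $76.57
  Judy Davis (Berlin) bought Device N for $107.39
  Liam Wilson (Lima) bought Tool P for $181.08
  Liam Wilson (Lima) bought Device N for $153.39

Total per person:
  Liam Wilson: $465.57
  Judy Davis: $256.91

Top spender: Liam Wilson ($465.57)

Liam Wilson ($465.57)


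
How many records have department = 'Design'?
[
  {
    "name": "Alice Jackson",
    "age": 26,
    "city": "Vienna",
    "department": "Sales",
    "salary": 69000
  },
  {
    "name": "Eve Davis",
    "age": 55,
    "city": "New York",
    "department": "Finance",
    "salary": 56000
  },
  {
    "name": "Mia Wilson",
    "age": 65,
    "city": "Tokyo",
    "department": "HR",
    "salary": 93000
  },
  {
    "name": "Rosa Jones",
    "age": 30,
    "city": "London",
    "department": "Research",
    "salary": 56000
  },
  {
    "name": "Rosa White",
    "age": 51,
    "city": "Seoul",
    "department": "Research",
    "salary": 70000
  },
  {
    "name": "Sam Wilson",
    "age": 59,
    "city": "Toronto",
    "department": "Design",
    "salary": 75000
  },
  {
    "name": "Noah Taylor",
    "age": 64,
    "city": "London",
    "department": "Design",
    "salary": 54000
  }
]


Data: 7 records
Condition: department = 'Design'

Checking each record:
  Alice Jackson: Sales
  Eve Davis: Finance
  Mia Wilson: HR
  Rosa Jones: Research
  Rosa White: Research
  Sam Wilson: Design MATCH
  Noah Taylor: Design MATCH

Count: 2

2


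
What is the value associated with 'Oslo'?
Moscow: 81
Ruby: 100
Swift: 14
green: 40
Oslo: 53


Looking up key 'Oslo'
Value: 53

53


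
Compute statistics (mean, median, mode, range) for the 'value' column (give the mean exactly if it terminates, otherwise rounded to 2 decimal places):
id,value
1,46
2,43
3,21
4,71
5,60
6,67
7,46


Data: [46, 43, 21, 71, 60, 67, 46]
Count: 7
Sum: 354
Mean: 354/7 ≈ 50.57 (rounded to 2 decimal places)
Sorted: [21, 43, 46, 46, 60, 67, 71]
Median: 46.0
Mode: 46 (2 times)
Range: 71 - 21 = 50
Min: 21, Max: 71

mean≈50.57, median=46.0, mode=46, range=50


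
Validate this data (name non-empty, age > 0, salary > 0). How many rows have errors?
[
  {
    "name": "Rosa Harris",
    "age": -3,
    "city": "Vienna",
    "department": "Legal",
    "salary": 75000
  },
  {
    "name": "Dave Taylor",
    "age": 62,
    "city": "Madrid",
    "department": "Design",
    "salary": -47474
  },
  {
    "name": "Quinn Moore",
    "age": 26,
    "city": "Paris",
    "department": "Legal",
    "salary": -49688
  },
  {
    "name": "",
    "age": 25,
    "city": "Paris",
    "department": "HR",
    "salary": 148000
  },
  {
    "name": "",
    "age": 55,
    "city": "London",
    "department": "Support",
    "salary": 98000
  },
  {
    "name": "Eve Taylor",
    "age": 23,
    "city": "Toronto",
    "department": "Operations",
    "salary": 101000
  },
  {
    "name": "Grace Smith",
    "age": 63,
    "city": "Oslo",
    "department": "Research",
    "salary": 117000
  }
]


Validating 7 records:
Rules: name non-empty, age > 0, salary > 0

  Row 1 (Rosa Harris): negative age: -3
  Row 2 (Dave Taylor): negative salary: -47474
  Row 3 (Quinn Moore): negative salary: -49688
  Row 4 (???): empty name
  Row 5 (???): empty name
  Row 6 (Eve Taylor): OK
  Row 7 (Grace Smith): OK

Total errors: 5

5 errors


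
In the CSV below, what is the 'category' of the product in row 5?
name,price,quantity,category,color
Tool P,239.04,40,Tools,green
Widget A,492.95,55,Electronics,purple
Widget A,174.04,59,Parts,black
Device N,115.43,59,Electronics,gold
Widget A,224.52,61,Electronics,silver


Query: Row 5 ('Widget A'), column 'category'
Value: Electronics

Electronics


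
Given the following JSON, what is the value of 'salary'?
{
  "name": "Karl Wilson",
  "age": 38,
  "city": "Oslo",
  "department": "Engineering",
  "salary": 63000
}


Looking up field 'salary'
Value: 63000

63000


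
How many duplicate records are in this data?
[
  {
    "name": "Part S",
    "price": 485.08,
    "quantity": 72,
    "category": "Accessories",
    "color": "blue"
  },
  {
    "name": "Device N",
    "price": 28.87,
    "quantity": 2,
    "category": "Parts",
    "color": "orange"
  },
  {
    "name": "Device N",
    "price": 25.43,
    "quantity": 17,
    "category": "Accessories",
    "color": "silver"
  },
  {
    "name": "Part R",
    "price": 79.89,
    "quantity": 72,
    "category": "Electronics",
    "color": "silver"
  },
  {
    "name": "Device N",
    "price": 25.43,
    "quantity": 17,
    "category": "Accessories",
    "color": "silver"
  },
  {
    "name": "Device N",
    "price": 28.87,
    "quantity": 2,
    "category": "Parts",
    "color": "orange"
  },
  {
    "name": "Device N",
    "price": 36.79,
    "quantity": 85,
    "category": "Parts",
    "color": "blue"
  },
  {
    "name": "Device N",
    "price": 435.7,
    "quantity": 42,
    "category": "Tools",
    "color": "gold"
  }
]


Checking 8 records for duplicates:

  Row 1: Part S ($485.08, qty 72)
  Row 2: Device N ($28.87, qty 2)
  Row 3: Device N ($25.43, qty 17)
  Row 4: Part R ($79.89, qty 72)
  Row 5: Device N ($25.43, qty 17) <-- DUPLICATE
  Row 6: Device N ($28.87, qty 2) <-- DUPLICATE
  Row 7: Device N ($36.79, qty 85)
  Row 8: Device N ($435.7, qty 42)

Duplicates found: 2
Unique records: 6

2 duplicates, 6 unique


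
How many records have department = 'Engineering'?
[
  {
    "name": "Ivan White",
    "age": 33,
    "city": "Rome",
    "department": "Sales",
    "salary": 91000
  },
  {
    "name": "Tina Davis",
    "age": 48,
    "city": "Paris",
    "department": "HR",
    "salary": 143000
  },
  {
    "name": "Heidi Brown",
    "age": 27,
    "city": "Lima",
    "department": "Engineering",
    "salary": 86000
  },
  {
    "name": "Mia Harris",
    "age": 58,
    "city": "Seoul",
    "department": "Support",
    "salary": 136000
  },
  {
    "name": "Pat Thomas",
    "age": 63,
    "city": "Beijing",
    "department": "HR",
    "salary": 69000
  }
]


Data: 5 records
Condition: department = 'Engineering'

Checking each record:
  Ivan White: Sales
  Tina Davis: HR
  Heidi Brown: Engineering MATCH
  Mia Harris: Support
  Pat Thomas: HR

Count: 1

1


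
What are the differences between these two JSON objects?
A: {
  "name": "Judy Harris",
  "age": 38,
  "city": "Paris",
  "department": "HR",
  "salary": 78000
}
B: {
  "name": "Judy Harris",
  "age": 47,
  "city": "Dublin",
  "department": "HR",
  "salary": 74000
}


Comparing each field (in key order):
  name: same
  age: DIFFERENT
  city: DIFFERENT
  department: same
  salary: DIFFERENT
Differences:
  age: 38 -> 47
  city: Paris -> Dublin
  salary: 78000 -> 74000

3 field(s) changed

3 changes: age, city, salary


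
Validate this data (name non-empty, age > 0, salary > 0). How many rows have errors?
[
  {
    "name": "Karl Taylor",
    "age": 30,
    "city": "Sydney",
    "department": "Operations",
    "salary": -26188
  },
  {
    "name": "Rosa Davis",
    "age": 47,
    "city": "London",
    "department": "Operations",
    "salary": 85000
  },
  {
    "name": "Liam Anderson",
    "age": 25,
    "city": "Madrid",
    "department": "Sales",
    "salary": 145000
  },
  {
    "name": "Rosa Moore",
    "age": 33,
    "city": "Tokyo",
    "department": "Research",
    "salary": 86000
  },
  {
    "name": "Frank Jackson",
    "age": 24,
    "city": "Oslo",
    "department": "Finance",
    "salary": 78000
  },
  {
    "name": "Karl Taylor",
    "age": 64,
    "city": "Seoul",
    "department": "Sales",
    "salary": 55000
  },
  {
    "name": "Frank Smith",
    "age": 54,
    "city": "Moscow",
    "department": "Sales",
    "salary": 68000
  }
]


Validating 7 records:
Rules: name non-empty, age > 0, salary > 0

  Row 1 (Karl Taylor): negative salary: -26188
  Row 2 (Rosa Davis): OK
  Row 3 (Liam Anderson): OK
  Row 4 (Rosa Moore): OK
  Row 5 (Frank Jackson): OK
  Row 6 (Karl Taylor): OK
  Row 7 (Frank Smith): OK

Total errors: 1

1 errors


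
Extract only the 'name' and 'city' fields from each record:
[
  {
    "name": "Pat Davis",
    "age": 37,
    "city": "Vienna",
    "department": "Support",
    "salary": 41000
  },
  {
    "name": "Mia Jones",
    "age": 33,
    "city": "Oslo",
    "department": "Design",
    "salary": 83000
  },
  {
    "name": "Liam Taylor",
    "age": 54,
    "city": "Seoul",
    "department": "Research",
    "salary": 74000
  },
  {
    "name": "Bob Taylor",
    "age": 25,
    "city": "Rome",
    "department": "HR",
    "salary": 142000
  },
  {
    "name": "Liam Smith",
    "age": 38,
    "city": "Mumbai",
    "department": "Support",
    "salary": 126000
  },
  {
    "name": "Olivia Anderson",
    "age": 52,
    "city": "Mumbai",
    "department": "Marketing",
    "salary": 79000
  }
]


Original: 6 records with fields: name, age, city, department, salary
Keep: ['name', 'city']
Drop: ['age', 'department', 'salary']
Result: 6 records, 2 fields each

[
  {
    "name": "Pat Davis",
    "city": "Vienna"
  },
  {
    "name": "Mia Jones",
    "city": "Oslo"
  },
  {
    "name": "Liam Taylor",
    "city": "Seoul"
  },
  {
    "name": "Bob Taylor",
    "city": "Rome"
  },
  {
    "name": "Liam Smith",
    "city": "Mumbai"
  },
  {
    "name": "Olivia Anderson",
    "city": "Mumbai"
  }
]


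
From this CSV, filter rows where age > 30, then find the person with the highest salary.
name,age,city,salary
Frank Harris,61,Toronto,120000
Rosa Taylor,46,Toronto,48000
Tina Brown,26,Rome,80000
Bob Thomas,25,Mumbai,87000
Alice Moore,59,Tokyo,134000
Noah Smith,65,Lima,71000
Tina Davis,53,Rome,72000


Filter: age > 30
Sort by: salary (descending)

Filtered records (5):
  Alice Moore, age 59, salary $134000
  Frank Harris, age 61, salary $120000
  Tina Davis, age 53, salary $72000
  Noah Smith, age 65, salary $71000
  Rosa Taylor, age 46, salary $48000

Highest salary: Alice Moore ($134000)

Alice Moore


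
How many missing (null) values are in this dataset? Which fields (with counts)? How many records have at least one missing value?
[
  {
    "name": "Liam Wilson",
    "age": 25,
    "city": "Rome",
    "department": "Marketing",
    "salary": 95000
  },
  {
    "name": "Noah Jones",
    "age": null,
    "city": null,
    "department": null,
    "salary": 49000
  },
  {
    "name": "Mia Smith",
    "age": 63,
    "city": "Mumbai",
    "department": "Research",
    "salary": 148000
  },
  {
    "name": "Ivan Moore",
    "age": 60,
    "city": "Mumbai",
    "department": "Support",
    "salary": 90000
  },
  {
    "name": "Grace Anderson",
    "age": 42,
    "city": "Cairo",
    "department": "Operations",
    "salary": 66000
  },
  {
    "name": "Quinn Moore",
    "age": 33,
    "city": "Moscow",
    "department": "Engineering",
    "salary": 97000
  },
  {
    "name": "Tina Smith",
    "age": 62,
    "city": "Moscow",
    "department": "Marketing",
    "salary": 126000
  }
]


Checking for missing (null) values in 7 records:

  Liam Wilson: complete
  Noah Jones: age, city, department
  Mia Smith: complete
  Ivan Moore: complete
  Grace Anderson: complete
  Quinn Moore: complete
  Tina Smith: complete

Per field:
  name: 0 missing
  age: 1 missing
  city: 1 missing
  department: 1 missing
  salary: 0 missing

Total missing values: 3
Records with any missing: 1

3 missing values (age: 1, city: 1, department: 1); 1 incomplete records


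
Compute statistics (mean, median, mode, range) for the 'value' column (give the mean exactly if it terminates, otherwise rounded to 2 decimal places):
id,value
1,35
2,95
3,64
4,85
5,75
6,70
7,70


Data: [35, 95, 64, 85, 75, 70, 70]
Count: 7
Sum: 494
Mean: 494/7 ≈ 70.57 (rounded to 2 decimal places)
Sorted: [35, 64, 70, 70, 75, 85, 95]
Median: 70.0
Mode: 70 (2 times)
Range: 95 - 35 = 60
Min: 35, Max: 95

mean≈70.57, median=70.0, mode=70, range=60
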